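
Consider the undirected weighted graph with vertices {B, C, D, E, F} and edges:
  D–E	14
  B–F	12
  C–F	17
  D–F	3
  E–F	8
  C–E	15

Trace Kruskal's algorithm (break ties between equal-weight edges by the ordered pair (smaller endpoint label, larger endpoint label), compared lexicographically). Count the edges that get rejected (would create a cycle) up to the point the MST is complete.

Kruskal: consider edges lightest-first.
D–F (3): add — endpoints in different components.
E–F (8): add — endpoints in different components.
B–F (12): add — endpoints in different components.
D–E (14): skip — D and E already connected.
C–E (15): add — endpoints in different components.
Edges rejected before the tree was complete: 1.

1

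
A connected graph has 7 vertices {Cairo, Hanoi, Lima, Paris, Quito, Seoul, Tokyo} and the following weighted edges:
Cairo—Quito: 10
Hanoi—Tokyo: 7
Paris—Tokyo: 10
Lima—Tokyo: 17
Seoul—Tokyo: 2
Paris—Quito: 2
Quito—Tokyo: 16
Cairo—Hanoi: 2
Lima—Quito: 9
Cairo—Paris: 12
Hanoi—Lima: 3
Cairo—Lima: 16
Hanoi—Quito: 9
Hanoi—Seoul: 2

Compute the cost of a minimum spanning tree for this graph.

Grow the tree from Hanoi using Prim:
Step 1: frontier [Cairo—Hanoi 2, Hanoi—Seoul 2, Hanoi—Lima 3, Hanoi—Tokyo 7, Hanoi—Quito 9] → take Cairo—Hanoi (2); add Cairo.
Step 2: frontier [Cairo—Quito 10, Cairo—Paris 12, Cairo—Lima 16, Hanoi—Seoul 2, Hanoi—Lima 3, Hanoi—Tokyo 7, Hanoi—Quito 9] → take Hanoi—Seoul (2); add Seoul.
Step 3: frontier [Cairo—Quito 10, Cairo—Paris 12, Cairo—Lima 16, Hanoi—Lima 3, Hanoi—Tokyo 7, Hanoi—Quito 9, Seoul—Tokyo 2] → take Seoul—Tokyo (2); add Tokyo.
Step 4: frontier [Cairo—Quito 10, Cairo—Paris 12, Cairo—Lima 16, Hanoi—Lima 3, Hanoi—Quito 9, Paris—Tokyo 10, Quito—Tokyo 16, Lima—Tokyo 17] → take Hanoi—Lima (3); add Lima.
Step 5: frontier [Cairo—Quito 10, Cairo—Paris 12, Hanoi—Quito 9, Lima—Quito 9, Paris—Tokyo 10, Quito—Tokyo 16] → take Hanoi—Quito (9); add Quito.
Step 6: frontier [Cairo—Paris 12, Paris—Quito 2, Paris—Tokyo 10] → take Paris—Quito (2); add Paris.
MST edges: Cairo—Hanoi, Hanoi—Seoul, Seoul—Tokyo, Hanoi—Lima, Hanoi—Quito, Paris—Quito; total weight 2+2+2+3+9+2 = 20.

20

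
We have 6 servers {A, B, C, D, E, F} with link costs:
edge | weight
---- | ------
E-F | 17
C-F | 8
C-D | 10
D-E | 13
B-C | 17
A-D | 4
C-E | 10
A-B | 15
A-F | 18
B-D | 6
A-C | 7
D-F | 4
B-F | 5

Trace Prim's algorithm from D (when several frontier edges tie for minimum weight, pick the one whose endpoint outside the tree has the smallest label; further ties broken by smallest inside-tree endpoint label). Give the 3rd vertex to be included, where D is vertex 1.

F

Prim, starting at D.
Step 1: cheapest edge leaving the tree is A-D (4); add A.
Step 2: cheapest edge leaving the tree is D-F (4); add F.
Step 3: cheapest edge leaving the tree is B-F (5); add B.
Step 4: cheapest edge leaving the tree is A-C (7); add C.
Step 5: cheapest edge leaving the tree is C-E (10); add E.
Vertex order: D, A, F, B, C, E. The 3rd vertex is F.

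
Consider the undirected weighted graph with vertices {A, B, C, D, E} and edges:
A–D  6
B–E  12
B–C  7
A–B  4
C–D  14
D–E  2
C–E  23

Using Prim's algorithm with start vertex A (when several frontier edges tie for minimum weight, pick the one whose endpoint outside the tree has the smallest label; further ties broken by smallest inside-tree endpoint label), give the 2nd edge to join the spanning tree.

A-D

Prim's algorithm from A:
Step 1: frontier [A–B 4, A–D 6] → take A–B (4); add B.
Step 2: frontier [A–D 6, B–C 7, B–E 12] → take A–D (6); add D.
Step 3: frontier [B–C 7, B–E 12, D–E 2, C–D 14] → take D–E (2); add E.
Step 4: frontier [B–C 7, C–D 14, C–E 23] → take B–C (7); add C.
The 2nd edge added is A–D.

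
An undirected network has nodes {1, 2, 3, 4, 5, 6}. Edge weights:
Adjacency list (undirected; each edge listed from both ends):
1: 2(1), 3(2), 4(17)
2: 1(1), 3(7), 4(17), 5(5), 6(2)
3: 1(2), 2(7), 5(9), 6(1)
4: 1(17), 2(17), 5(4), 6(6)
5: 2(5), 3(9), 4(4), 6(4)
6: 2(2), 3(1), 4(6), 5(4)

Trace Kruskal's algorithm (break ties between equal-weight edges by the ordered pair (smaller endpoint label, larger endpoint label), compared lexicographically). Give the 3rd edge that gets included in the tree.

1-3

Sort edges by weight, then run Kruskal:
1 2 (1): add. Components now {1,2} {3} {4} {5} {6}
3 6 (1): add. Components now {1,2} {3,6} {4} {5}
1 3 (2): add. Components now {1,2,3,6} {4} {5}
2 6 (2): skip — 2 and 6 already connected.
4 5 (4): add. Components now {1,2,3,6} {4,5}
5 6 (4): add. Components now {1,2,3,4,5,6}
The 3rd edge added is 1 3.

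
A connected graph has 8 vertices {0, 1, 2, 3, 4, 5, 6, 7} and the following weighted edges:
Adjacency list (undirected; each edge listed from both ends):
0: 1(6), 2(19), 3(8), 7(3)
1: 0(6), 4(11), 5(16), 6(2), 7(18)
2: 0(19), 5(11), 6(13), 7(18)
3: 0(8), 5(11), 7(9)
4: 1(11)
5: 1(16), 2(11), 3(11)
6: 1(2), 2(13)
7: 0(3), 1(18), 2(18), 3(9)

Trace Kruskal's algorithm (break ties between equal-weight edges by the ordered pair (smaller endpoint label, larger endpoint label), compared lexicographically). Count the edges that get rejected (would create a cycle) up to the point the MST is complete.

1

Kruskal: consider edges lightest-first.
1—6 (2): add — endpoints in different components.
0—7 (3): add — endpoints in different components.
0—1 (6): add — endpoints in different components.
0—3 (8): add — endpoints in different components.
3—7 (9): skip — 3 and 7 already connected.
1—4 (11): add — endpoints in different components.
2—5 (11): add — endpoints in different components.
3—5 (11): add — endpoints in different components.
Edges rejected before the tree was complete: 1.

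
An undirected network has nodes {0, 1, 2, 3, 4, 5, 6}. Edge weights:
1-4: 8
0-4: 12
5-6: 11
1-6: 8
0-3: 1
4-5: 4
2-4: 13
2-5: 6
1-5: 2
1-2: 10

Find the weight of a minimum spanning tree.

Prim, starting at 4.
Step 1: cheapest edge leaving the tree is 4-5 (4); add 5.
Step 2: cheapest edge leaving the tree is 1-5 (2); add 1.
Step 3: cheapest edge leaving the tree is 2-5 (6); add 2.
Step 4: cheapest edge leaving the tree is 1-6 (8); add 6.
Step 5: cheapest edge leaving the tree is 0-4 (12); add 0.
Step 6: cheapest edge leaving the tree is 0-3 (1); add 3.
MST edges: 4-5, 1-5, 2-5, 1-6, 0-4, 0-3; total weight 4+2+6+8+12+1 = 33.

33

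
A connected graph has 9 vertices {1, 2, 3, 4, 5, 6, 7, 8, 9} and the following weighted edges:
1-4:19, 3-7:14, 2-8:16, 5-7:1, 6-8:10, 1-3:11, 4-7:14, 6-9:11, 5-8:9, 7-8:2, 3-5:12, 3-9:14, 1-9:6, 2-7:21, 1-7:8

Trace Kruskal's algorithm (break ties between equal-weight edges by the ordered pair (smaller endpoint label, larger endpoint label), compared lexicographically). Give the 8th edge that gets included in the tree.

Kruskal's algorithm — process edges by increasing weight (ties by edge label):
5-7 (1): add — endpoints in different components.
7-8 (2): add — endpoints in different components.
1-9 (6): add — endpoints in different components.
1-7 (8): add — endpoints in different components.
5-8 (9): skip — 5 and 8 already connected.
6-8 (10): add — endpoints in different components.
1-3 (11): add — endpoints in different components.
6-9 (11): skip — 6 and 9 already connected.
3-5 (12): skip — 3 and 5 already connected.
3-7 (14): skip — 3 and 7 already connected.
3-9 (14): skip — 3 and 9 already connected.
4-7 (14): add — endpoints in different components.
2-8 (16): add — endpoints in different components.
The 8th edge added is 2-8.

2-8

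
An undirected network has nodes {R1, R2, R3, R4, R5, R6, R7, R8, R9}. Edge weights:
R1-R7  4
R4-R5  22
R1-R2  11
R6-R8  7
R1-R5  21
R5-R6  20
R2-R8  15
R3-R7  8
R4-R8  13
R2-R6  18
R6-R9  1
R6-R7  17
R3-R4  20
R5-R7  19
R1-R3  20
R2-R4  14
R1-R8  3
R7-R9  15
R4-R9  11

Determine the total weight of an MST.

Kruskal: consider edges lightest-first.
R6-R9 (1): add — endpoints in different components.
R1-R8 (3): add — endpoints in different components.
R1-R7 (4): add — endpoints in different components.
R6-R8 (7): add — endpoints in different components.
R3-R7 (8): add — endpoints in different components.
R1-R2 (11): add — endpoints in different components.
R4-R9 (11): add — endpoints in different components.
R4-R8 (13): skip — R8 and R4 already connected.
R2-R4 (14): skip — R2 and R4 already connected.
R2-R8 (15): skip — R8 and R2 already connected.
R7-R9 (15): skip — R7 and R9 already connected.
R6-R7 (17): skip — R7 and R6 already connected.
R2-R6 (18): skip — R6 and R2 already connected.
R5-R7 (19): add — endpoints in different components.
MST edges: R6-R9, R1-R8, R1-R7, R6-R8, R3-R7, R1-R2, R4-R9, R5-R7; total weight 1+3+4+7+8+11+11+19 = 64.

64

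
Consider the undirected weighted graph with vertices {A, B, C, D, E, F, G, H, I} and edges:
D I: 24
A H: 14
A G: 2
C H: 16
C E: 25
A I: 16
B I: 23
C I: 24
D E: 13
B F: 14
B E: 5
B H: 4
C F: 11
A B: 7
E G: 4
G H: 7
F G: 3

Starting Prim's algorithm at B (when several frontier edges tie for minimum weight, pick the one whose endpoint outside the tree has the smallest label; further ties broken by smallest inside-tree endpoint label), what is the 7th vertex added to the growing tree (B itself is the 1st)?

C

Prim, starting at B.
Step 1: cheapest edge leaving the tree is B H (4); add H.
Step 2: cheapest edge leaving the tree is B E (5); add E.
Step 3: cheapest edge leaving the tree is E G (4); add G.
Step 4: cheapest edge leaving the tree is A G (2); add A.
Step 5: cheapest edge leaving the tree is F G (3); add F.
Step 6: cheapest edge leaving the tree is C F (11); add C.
Step 7: cheapest edge leaving the tree is D E (13); add D.
Step 8: cheapest edge leaving the tree is A I (16); add I.
Vertex order: B, H, E, G, A, F, C, D, I. The 7th vertex is C.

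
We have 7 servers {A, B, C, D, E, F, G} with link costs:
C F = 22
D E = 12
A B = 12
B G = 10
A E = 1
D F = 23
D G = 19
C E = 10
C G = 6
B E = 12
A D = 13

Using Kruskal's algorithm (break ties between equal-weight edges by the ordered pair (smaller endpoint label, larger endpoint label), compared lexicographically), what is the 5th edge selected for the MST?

Kruskal: consider edges lightest-first.
A E (1): add — endpoints in different components.
C G (6): add — endpoints in different components.
B G (10): add — endpoints in different components.
C E (10): add — endpoints in different components.
A B (12): skip — A and B already connected.
B E (12): skip — B and E already connected.
D E (12): add — endpoints in different components.
A D (13): skip — A and D already connected.
D G (19): skip — D and G already connected.
C F (22): add — endpoints in different components.
The 5th edge added is D E.

D-E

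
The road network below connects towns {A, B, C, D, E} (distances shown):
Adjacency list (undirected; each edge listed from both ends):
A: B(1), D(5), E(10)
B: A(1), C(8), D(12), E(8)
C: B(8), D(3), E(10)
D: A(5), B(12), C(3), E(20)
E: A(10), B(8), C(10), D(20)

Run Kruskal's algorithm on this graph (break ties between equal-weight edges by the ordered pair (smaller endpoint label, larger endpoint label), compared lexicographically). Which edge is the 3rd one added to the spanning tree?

A-D

Sort edges by weight, then run Kruskal:
A-B (1): add. Components now {A,B} {C} {D} {E}
C-D (3): add. Components now {A,B} {C,D} {E}
A-D (5): add. Components now {A,B,C,D} {E}
B-C (8): skip — B and C already connected.
B-E (8): add. Components now {A,B,C,D,E}
The 3rd edge added is A-D.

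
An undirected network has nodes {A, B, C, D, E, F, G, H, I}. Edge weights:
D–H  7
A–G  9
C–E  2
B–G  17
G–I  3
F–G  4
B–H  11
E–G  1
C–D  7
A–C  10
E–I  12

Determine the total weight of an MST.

44

Kruskal: consider edges lightest-first.
E–G (1): add — endpoints in different components.
C–E (2): add — endpoints in different components.
G–I (3): add — endpoints in different components.
F–G (4): add — endpoints in different components.
C–D (7): add — endpoints in different components.
D–H (7): add — endpoints in different components.
A–G (9): add — endpoints in different components.
A–C (10): skip — A and C already connected.
B–H (11): add — endpoints in different components.
MST edges: E–G, C–E, G–I, F–G, C–D, D–H, A–G, B–H; total weight 1+2+3+4+7+7+9+11 = 44.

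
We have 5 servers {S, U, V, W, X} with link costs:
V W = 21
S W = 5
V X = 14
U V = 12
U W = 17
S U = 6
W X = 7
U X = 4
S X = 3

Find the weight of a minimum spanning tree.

24

Sort edges by weight, then run Kruskal:
S X (3): add — endpoints in different components.
U X (4): add — endpoints in different components.
S W (5): add — endpoints in different components.
S U (6): skip — S and U already connected.
W X (7): skip — X and W already connected.
U V (12): add — endpoints in different components.
MST edges: S X, U X, S W, U V; total weight 3+4+5+12 = 24.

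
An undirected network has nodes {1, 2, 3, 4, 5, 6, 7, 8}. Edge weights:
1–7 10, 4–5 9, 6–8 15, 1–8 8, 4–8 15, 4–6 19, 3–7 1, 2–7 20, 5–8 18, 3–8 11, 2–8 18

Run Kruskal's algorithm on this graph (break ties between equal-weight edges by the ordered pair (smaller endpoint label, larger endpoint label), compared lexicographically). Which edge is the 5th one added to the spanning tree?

4-8

Kruskal: consider edges lightest-first.
3–7 (1): add — endpoints in different components.
1–8 (8): add — endpoints in different components.
4–5 (9): add — endpoints in different components.
1–7 (10): add — endpoints in different components.
3–8 (11): skip — 3 and 8 already connected.
4–8 (15): add — endpoints in different components.
6–8 (15): add — endpoints in different components.
2–8 (18): add — endpoints in different components.
The 5th edge added is 4–8.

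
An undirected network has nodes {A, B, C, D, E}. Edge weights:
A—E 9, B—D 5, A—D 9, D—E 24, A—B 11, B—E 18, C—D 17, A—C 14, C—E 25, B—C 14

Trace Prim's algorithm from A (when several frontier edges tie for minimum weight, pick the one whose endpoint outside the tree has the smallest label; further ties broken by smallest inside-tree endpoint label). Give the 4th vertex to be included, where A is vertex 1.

Prim's algorithm from A:
Step 1: frontier [A—D 9, A—E 9, A—B 11, A—C 14] → take A—D (9); add D.
Step 2: frontier [A—E 9, A—B 11, A—C 14, B—D 5, C—D 17, D—E 24] → take B—D (5); add B.
Step 3: frontier [A—E 9, A—C 14, B—C 14, B—E 18, C—D 17, D—E 24] → take A—E (9); add E.
Step 4: frontier [A—C 14, B—C 14, C—D 17, C—E 25] → take A—C (14); add C.
Vertex order: A, D, B, E, C. The 4th vertex is E.

E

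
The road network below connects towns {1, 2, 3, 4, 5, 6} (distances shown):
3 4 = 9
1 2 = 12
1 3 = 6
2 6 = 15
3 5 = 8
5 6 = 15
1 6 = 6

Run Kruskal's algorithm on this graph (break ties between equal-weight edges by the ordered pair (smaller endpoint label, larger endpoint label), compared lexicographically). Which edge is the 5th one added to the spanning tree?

1-2

Sort edges by weight, then run Kruskal:
1 3 (6): add. Components now {1,3} {2} {4} {5} {6}
1 6 (6): add. Components now {1,3,6} {2} {4} {5}
3 5 (8): add. Components now {1,3,5,6} {2} {4}
3 4 (9): add. Components now {1,3,4,5,6} {2}
1 2 (12): add. Components now {1,2,3,4,5,6}
The 5th edge added is 1 2.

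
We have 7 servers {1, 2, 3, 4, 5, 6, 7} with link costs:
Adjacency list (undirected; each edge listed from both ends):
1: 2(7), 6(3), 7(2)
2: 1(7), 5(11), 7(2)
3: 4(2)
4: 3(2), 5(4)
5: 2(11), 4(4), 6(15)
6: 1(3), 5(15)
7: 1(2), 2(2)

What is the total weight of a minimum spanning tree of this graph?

Sort edges by weight, then run Kruskal:
1–7 (2): add. Components now {1,7} {2} {3} {4} {5} {6}
2–7 (2): add. Components now {1,2,7} {3} {4} {5} {6}
3–4 (2): add. Components now {1,2,7} {3,4} {5} {6}
1–6 (3): add. Components now {1,2,6,7} {3,4} {5}
4–5 (4): add. Components now {1,2,6,7} {3,4,5}
1–2 (7): skip — 1 and 2 already connected.
2–5 (11): add. Components now {1,2,3,4,5,6,7}
MST edges: 1–7, 2–7, 3–4, 1–6, 4–5, 2–5; total weight 2+2+2+3+4+11 = 24.

24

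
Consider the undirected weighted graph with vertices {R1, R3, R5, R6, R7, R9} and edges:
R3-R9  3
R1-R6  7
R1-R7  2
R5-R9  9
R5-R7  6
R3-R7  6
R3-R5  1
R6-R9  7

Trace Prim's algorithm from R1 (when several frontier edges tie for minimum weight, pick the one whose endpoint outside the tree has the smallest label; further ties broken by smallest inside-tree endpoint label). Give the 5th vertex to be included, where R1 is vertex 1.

R9

Grow the tree from R1 using Prim:
Step 1: frontier [R1-R7 2, R1-R6 7] → take R1-R7 (2); add R7.
Step 2: frontier [R1-R6 7, R3-R7 6, R5-R7 6] → take R3-R7 (6); add R3.
Step 3: frontier [R1-R6 7, R3-R5 1, R3-R9 3, R5-R7 6] → take R3-R5 (1); add R5.
Step 4: frontier [R1-R6 7, R3-R9 3, R5-R9 9] → take R3-R9 (3); add R9.
Step 5: frontier [R1-R6 7, R6-R9 7] → take R1-R6 (7); add R6.
Vertex order: R1, R7, R3, R5, R9, R6. The 5th vertex is R9.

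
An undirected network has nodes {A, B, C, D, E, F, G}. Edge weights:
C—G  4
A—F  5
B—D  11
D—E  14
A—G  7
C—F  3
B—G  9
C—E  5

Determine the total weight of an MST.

37

Grow the tree from C using Prim:
Step 1: cheapest edge leaving the tree is C—F (3); add F.
Step 2: cheapest edge leaving the tree is C—G (4); add G.
Step 3: cheapest edge leaving the tree is A—F (5); add A.
Step 4: cheapest edge leaving the tree is C—E (5); add E.
Step 5: cheapest edge leaving the tree is B—G (9); add B.
Step 6: cheapest edge leaving the tree is B—D (11); add D.
MST edges: C—F, C—G, A—F, C—E, B—G, B—D; total weight 3+4+5+5+9+11 = 37.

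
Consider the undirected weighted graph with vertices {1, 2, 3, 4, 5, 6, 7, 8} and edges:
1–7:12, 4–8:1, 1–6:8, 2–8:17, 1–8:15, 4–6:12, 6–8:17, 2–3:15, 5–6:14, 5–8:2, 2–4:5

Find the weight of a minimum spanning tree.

55

Sort edges by weight, then run Kruskal:
4–8 (1): add — endpoints in different components.
5–8 (2): add — endpoints in different components.
2–4 (5): add — endpoints in different components.
1–6 (8): add — endpoints in different components.
1–7 (12): add — endpoints in different components.
4–6 (12): add — endpoints in different components.
5–6 (14): skip — 5 and 6 already connected.
1–8 (15): skip — 1 and 8 already connected.
2–3 (15): add — endpoints in different components.
MST edges: 4–8, 5–8, 2–4, 1–6, 1–7, 4–6, 2–3; total weight 1+2+5+8+12+12+15 = 55.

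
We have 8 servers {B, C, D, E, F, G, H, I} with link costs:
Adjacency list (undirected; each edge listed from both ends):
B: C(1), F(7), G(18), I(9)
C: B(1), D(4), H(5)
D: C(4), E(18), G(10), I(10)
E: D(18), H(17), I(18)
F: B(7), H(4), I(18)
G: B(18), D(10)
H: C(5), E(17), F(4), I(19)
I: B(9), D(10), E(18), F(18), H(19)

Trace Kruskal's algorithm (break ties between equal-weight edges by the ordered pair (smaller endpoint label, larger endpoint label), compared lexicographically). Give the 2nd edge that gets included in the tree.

C-D

Kruskal: consider edges lightest-first.
B-C (1): add — endpoints in different components.
C-D (4): add — endpoints in different components.
F-H (4): add — endpoints in different components.
C-H (5): add — endpoints in different components.
B-F (7): skip — B and F already connected.
B-I (9): add — endpoints in different components.
D-G (10): add — endpoints in different components.
D-I (10): skip — D and I already connected.
E-H (17): add — endpoints in different components.
The 2nd edge added is C-D.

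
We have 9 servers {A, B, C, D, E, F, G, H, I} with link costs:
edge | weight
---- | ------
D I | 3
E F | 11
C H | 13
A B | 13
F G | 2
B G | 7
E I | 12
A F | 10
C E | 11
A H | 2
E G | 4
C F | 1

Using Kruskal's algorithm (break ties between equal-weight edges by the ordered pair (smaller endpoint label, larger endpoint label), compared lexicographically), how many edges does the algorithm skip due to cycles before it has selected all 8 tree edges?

2

Kruskal's algorithm — process edges by increasing weight (ties by edge label):
C F (1): add — endpoints in different components.
A H (2): add — endpoints in different components.
F G (2): add — endpoints in different components.
D I (3): add — endpoints in different components.
E G (4): add — endpoints in different components.
B G (7): add — endpoints in different components.
A F (10): add — endpoints in different components.
C E (11): skip — C and E already connected.
E F (11): skip — E and F already connected.
E I (12): add — endpoints in different components.
Edges rejected before the tree was complete: 2.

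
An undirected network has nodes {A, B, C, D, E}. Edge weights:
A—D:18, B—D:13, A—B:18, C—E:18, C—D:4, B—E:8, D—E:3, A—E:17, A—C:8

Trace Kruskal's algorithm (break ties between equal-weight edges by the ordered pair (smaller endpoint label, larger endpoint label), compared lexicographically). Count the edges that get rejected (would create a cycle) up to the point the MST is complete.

Sort edges by weight, then run Kruskal:
D—E (3): add — endpoints in different components.
C—D (4): add — endpoints in different components.
A—C (8): add — endpoints in different components.
B—E (8): add — endpoints in different components.
Edges rejected before the tree was complete: 0.

0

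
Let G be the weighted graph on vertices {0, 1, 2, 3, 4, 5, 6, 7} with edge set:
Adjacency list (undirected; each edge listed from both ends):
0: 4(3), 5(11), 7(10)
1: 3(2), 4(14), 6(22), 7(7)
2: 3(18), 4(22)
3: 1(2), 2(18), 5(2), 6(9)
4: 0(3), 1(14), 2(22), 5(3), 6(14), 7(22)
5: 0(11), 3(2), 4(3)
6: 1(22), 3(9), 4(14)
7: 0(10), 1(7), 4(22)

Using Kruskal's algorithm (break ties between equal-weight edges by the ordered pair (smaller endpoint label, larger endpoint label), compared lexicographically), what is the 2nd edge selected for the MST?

3-5

Kruskal's algorithm — process edges by increasing weight (ties by edge label):
1-3 (2): add — endpoints in different components.
3-5 (2): add — endpoints in different components.
0-4 (3): add — endpoints in different components.
4-5 (3): add — endpoints in different components.
1-7 (7): add — endpoints in different components.
3-6 (9): add — endpoints in different components.
0-7 (10): skip — 0 and 7 already connected.
0-5 (11): skip — 0 and 5 already connected.
1-4 (14): skip — 1 and 4 already connected.
4-6 (14): skip — 4 and 6 already connected.
2-3 (18): add — endpoints in different components.
The 2nd edge added is 3-5.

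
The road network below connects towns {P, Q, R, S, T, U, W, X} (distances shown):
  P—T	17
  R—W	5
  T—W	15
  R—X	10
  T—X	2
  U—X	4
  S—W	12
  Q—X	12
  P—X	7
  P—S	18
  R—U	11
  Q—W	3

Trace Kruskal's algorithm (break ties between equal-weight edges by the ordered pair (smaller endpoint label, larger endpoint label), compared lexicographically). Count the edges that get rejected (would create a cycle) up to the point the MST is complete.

2

Kruskal: consider edges lightest-first.
T—X (2): add — endpoints in different components.
Q—W (3): add — endpoints in different components.
U—X (4): add — endpoints in different components.
R—W (5): add — endpoints in different components.
P—X (7): add — endpoints in different components.
R—X (10): add — endpoints in different components.
R—U (11): skip — R and U already connected.
Q—X (12): skip — X and Q already connected.
S—W (12): add — endpoints in different components.
Edges rejected before the tree was complete: 2.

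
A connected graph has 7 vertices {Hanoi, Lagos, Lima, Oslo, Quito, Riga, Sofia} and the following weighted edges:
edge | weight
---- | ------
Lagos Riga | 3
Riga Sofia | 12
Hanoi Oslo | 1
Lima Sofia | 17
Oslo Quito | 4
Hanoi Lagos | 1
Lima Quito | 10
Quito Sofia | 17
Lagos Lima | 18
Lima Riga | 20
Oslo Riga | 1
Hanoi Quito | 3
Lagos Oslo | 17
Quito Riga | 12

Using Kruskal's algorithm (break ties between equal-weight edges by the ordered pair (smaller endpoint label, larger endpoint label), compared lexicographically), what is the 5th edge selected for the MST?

Sort edges by weight, then run Kruskal:
Hanoi Lagos (1): add. Components now {Sofia} {Oslo} {Hanoi,Lagos} {Lima} {Riga} {Quito}
Hanoi Oslo (1): add. Components now {Sofia} {Hanoi,Lagos,Oslo} {Lima} {Riga} {Quito}
Oslo Riga (1): add. Components now {Sofia} {Hanoi,Lagos,Oslo,Riga} {Lima} {Quito}
Hanoi Quito (3): add. Components now {Sofia} {Hanoi,Lagos,Oslo,Quito,Riga} {Lima}
Lagos Riga (3): skip — Lagos and Riga already connected.
Oslo Quito (4): skip — Oslo and Quito already connected.
Lima Quito (10): add. Components now {Sofia} {Hanoi,Lagos,Lima,Oslo,Quito,Riga}
Quito Riga (12): skip — Riga and Quito already connected.
Riga Sofia (12): add. Components now {Hanoi,Lagos,Lima,Oslo,Quito,Riga,Sofia}
The 5th edge added is Lima Quito.

Lima-Quito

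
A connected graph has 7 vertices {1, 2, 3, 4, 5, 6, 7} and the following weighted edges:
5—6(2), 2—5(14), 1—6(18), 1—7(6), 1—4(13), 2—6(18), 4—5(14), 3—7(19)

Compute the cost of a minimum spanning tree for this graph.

Kruskal's algorithm — process edges by increasing weight (ties by edge label):
5—6 (2): add — endpoints in different components.
1—7 (6): add — endpoints in different components.
1—4 (13): add — endpoints in different components.
2—5 (14): add — endpoints in different components.
4—5 (14): add — endpoints in different components.
1—6 (18): skip — 1 and 6 already connected.
2—6 (18): skip — 2 and 6 already connected.
3—7 (19): add — endpoints in different components.
MST edges: 5—6, 1—7, 1—4, 2—5, 4—5, 3—7; total weight 2+6+13+14+14+19 = 68.

68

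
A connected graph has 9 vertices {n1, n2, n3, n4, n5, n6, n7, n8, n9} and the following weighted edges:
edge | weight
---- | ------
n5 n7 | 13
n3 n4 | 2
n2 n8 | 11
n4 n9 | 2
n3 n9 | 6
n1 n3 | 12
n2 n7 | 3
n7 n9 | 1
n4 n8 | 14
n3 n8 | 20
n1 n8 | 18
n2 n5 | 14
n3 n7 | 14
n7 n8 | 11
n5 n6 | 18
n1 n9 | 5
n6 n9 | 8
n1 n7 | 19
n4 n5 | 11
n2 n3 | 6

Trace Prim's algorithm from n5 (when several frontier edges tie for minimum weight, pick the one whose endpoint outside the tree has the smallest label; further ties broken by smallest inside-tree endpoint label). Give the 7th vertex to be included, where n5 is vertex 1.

Grow the tree from n5 using Prim:
Step 1: cheapest edge leaving the tree is n4 n5 (11); add n4.
Step 2: cheapest edge leaving the tree is n3 n4 (2); add n3.
Step 3: cheapest edge leaving the tree is n4 n9 (2); add n9.
Step 4: cheapest edge leaving the tree is n7 n9 (1); add n7.
Step 5: cheapest edge leaving the tree is n2 n7 (3); add n2.
Step 6: cheapest edge leaving the tree is n1 n9 (5); add n1.
Step 7: cheapest edge leaving the tree is n6 n9 (8); add n6.
Step 8: cheapest edge leaving the tree is n2 n8 (11); add n8.
Vertex order: n5, n4, n3, n9, n7, n2, n1, n6, n8. The 7th vertex is n1.

n1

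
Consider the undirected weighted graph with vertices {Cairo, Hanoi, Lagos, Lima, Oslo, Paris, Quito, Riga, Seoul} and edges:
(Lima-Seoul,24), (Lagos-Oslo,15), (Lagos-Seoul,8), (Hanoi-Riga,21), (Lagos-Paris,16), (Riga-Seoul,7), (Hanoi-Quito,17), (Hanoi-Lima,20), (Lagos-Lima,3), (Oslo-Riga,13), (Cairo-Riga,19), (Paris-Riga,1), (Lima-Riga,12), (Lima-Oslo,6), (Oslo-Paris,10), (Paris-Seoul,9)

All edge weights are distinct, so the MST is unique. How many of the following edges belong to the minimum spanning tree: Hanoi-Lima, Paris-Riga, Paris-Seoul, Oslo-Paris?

Kruskal: consider edges lightest-first.
Paris-Riga (1): add — endpoints in different components.
Lagos-Lima (3): add — endpoints in different components.
Lima-Oslo (6): add — endpoints in different components.
Riga-Seoul (7): add — endpoints in different components.
Lagos-Seoul (8): add — endpoints in different components.
Paris-Seoul (9): skip — Paris and Seoul already connected.
Oslo-Paris (10): skip — Paris and Oslo already connected.
Lima-Riga (12): skip — Lima and Riga already connected.
Oslo-Riga (13): skip — Riga and Oslo already connected.
Lagos-Oslo (15): skip — Lagos and Oslo already connected.
Lagos-Paris (16): skip — Paris and Lagos already connected.
Hanoi-Quito (17): add — endpoints in different components.
Cairo-Riga (19): add — endpoints in different components.
Hanoi-Lima (20): add — endpoints in different components.
MST edge set: {Paris-Riga, Lagos-Lima, Lima-Oslo, Riga-Seoul, Lagos-Seoul, Hanoi-Quito, Cairo-Riga, Hanoi-Lima}.
Of the listed edges, {Hanoi-Lima, Paris-Riga} are in the MST → 2.

2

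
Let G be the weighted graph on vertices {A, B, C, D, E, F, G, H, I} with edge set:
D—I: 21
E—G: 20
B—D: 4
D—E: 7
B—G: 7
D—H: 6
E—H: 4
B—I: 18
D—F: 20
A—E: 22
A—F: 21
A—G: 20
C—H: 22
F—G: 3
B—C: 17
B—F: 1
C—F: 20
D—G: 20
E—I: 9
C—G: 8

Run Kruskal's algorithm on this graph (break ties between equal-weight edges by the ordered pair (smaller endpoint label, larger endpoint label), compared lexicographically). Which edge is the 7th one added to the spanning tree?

Kruskal's algorithm — process edges by increasing weight (ties by edge label):
B—F (1): add — endpoints in different components.
F—G (3): add — endpoints in different components.
B—D (4): add — endpoints in different components.
E—H (4): add — endpoints in different components.
D—H (6): add — endpoints in different components.
B—G (7): skip — B and G already connected.
D—E (7): skip — D and E already connected.
C—G (8): add — endpoints in different components.
E—I (9): add — endpoints in different components.
B—C (17): skip — B and C already connected.
B—I (18): skip — B and I already connected.
A—G (20): add — endpoints in different components.
The 7th edge added is E—I.

E-I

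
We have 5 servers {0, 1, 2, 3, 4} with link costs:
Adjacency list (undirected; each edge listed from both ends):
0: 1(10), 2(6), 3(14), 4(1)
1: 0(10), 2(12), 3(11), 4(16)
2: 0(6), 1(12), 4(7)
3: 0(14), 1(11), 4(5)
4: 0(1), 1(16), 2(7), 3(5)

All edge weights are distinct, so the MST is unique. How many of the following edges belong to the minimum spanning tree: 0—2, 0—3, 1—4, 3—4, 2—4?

Sort edges by weight, then run Kruskal:
0—4 (1): add — endpoints in different components.
3—4 (5): add — endpoints in different components.
0—2 (6): add — endpoints in different components.
2—4 (7): skip — 2 and 4 already connected.
0—1 (10): add — endpoints in different components.
MST edge set: {0—4, 3—4, 0—2, 0—1}.
Of the listed edges, {0—2, 3—4} are in the MST → 2.

2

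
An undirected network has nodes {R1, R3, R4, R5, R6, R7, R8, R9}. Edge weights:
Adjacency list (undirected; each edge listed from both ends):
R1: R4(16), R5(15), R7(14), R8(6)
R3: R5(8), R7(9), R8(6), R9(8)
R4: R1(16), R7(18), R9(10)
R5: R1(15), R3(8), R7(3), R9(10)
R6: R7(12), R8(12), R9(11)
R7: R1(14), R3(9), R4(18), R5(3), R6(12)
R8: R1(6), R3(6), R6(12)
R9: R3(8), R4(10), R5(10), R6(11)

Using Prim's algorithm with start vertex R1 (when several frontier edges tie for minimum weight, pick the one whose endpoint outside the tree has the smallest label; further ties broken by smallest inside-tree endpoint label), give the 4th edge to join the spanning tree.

R5-R7

Prim, starting at R1.
Step 1: cheapest edge leaving the tree is R1 R8 (6); add R8.
Step 2: cheapest edge leaving the tree is R3 R8 (6); add R3.
Step 3: cheapest edge leaving the tree is R3 R5 (8); add R5.
Step 4: cheapest edge leaving the tree is R5 R7 (3); add R7.
Step 5: cheapest edge leaving the tree is R3 R9 (8); add R9.
Step 6: cheapest edge leaving the tree is R4 R9 (10); add R4.
Step 7: cheapest edge leaving the tree is R6 R9 (11); add R6.
The 4th edge added is R5 R7.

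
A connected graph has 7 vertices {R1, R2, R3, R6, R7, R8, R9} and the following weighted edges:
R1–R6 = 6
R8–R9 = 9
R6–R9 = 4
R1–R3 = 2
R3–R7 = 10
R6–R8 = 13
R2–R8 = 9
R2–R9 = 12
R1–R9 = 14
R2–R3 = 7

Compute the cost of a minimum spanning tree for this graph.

Sort edges by weight, then run Kruskal:
R1–R3 (2): add — endpoints in different components.
R6–R9 (4): add — endpoints in different components.
R1–R6 (6): add — endpoints in different components.
R2–R3 (7): add — endpoints in different components.
R2–R8 (9): add — endpoints in different components.
R8–R9 (9): skip — R9 and R8 already connected.
R3–R7 (10): add — endpoints in different components.
MST edges: R1–R3, R6–R9, R1–R6, R2–R3, R2–R8, R3–R7; total weight 2+4+6+7+9+10 = 38.

38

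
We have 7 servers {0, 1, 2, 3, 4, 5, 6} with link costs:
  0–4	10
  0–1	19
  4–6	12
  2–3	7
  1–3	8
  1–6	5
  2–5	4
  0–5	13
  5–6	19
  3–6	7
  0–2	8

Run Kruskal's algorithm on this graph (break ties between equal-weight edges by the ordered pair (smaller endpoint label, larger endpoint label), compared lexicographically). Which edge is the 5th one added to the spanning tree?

Kruskal: consider edges lightest-first.
2–5 (4): add. Components now {0} {1} {2,5} {3} {4} {6}
1–6 (5): add. Components now {0} {1,6} {2,5} {3} {4}
2–3 (7): add. Components now {0} {1,6} {2,3,5} {4}
3–6 (7): add. Components now {0} {1,2,3,5,6} {4}
0–2 (8): add. Components now {0,1,2,3,5,6} {4}
1–3 (8): skip — 1 and 3 already connected.
0–4 (10): add. Components now {0,1,2,3,4,5,6}
The 5th edge added is 0–2.

0-2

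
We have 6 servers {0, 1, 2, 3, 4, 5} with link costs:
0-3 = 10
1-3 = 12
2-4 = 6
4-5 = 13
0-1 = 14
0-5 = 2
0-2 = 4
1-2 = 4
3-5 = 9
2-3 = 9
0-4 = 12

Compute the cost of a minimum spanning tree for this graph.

25

Grow the tree from 4 using Prim:
Step 1: frontier [2-4 6, 0-4 12, 4-5 13] → take 2-4 (6); add 2.
Step 2: frontier [0-2 4, 1-2 4, 2-3 9, 0-4 12, 4-5 13] → take 0-2 (4); add 0.
Step 3: frontier [0-5 2, 0-3 10, 0-1 14, 1-2 4, 2-3 9, 4-5 13] → take 0-5 (2); add 5.
Step 4: frontier [0-3 10, 0-1 14, 1-2 4, 2-3 9, 3-5 9] → take 1-2 (4); add 1.
Step 5: frontier [0-3 10, 1-3 12, 2-3 9, 3-5 9] → take 2-3 (9); add 3.
MST edges: 2-4, 0-2, 0-5, 1-2, 2-3; total weight 6+4+2+4+9 = 25.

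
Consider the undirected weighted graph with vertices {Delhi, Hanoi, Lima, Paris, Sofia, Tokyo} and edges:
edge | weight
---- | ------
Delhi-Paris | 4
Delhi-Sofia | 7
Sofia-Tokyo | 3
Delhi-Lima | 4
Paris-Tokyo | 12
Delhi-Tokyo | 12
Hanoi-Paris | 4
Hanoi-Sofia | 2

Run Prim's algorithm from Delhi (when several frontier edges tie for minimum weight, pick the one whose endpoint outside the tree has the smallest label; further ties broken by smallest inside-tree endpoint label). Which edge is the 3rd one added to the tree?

Grow the tree from Delhi using Prim:
Step 1: cheapest edge leaving the tree is Delhi-Lima (4); add Lima.
Step 2: cheapest edge leaving the tree is Delhi-Paris (4); add Paris.
Step 3: cheapest edge leaving the tree is Hanoi-Paris (4); add Hanoi.
Step 4: cheapest edge leaving the tree is Hanoi-Sofia (2); add Sofia.
Step 5: cheapest edge leaving the tree is Sofia-Tokyo (3); add Tokyo.
The 3rd edge added is Hanoi-Paris.

Hanoi-Paris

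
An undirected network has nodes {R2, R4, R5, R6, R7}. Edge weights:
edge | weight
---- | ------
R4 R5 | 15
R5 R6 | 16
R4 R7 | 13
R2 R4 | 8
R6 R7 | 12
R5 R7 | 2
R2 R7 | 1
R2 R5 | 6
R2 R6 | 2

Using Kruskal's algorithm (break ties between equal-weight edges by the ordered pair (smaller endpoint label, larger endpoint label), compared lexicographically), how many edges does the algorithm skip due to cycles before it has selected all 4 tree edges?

Kruskal's algorithm — process edges by increasing weight (ties by edge label):
R2 R7 (1): add. Components now {R6} {R2,R7} {R5} {R4}
R2 R6 (2): add. Components now {R2,R6,R7} {R5} {R4}
R5 R7 (2): add. Components now {R2,R5,R6,R7} {R4}
R2 R5 (6): skip — R2 and R5 already connected.
R2 R4 (8): add. Components now {R2,R4,R5,R6,R7}
Edges rejected before the tree was complete: 1.

1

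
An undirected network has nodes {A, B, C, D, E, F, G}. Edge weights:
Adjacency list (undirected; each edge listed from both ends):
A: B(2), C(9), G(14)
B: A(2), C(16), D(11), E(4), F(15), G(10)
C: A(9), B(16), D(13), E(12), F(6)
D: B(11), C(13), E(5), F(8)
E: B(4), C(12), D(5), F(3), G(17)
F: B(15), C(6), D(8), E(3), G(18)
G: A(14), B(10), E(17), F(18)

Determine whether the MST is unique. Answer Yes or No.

Yes

Kruskal's algorithm — process edges by increasing weight (ties by edge label):
A–B (2): add — endpoints in different components.
E–F (3): add — endpoints in different components.
B–E (4): add — endpoints in different components.
D–E (5): add — endpoints in different components.
C–F (6): add — endpoints in different components.
D–F (8): skip — D and F already connected.
A–C (9): skip — A and C already connected.
B–G (10): add — endpoints in different components.
Every non-tree edge has weight strictly greater than the heaviest edge on the tree path between its endpoints, so the MST is unique.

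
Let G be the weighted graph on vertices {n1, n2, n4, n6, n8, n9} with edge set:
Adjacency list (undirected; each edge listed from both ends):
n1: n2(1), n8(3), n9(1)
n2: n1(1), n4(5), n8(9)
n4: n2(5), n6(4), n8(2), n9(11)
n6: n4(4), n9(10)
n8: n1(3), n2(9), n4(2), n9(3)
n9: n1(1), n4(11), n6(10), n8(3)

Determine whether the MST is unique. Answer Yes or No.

No

Sort edges by weight, then run Kruskal:
n1 n2 (1): add. Components now {n1,n2} {n9} {n4} {n8} {n6}
n1 n9 (1): add. Components now {n1,n2,n9} {n4} {n8} {n6}
n4 n8 (2): add. Components now {n1,n2,n9} {n4,n8} {n6}
n1 n8 (3): add. Components now {n1,n2,n4,n8,n9} {n6}
n8 n9 (3): skip — n9 and n8 already connected.
n4 n6 (4): add. Components now {n1,n2,n4,n6,n8,n9}
Non-tree edge n8 n9 has weight 3, equal to the heaviest edge on its tree cycle — swapping gives another MST of the same weight. Not unique.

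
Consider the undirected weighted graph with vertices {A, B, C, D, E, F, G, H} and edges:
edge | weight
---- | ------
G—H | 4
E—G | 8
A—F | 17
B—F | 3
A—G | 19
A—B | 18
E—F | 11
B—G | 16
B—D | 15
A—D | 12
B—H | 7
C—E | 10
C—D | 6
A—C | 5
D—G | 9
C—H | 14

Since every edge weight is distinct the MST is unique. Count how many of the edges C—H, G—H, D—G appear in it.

2

Kruskal: consider edges lightest-first.
B—F (3): add — endpoints in different components.
G—H (4): add — endpoints in different components.
A—C (5): add — endpoints in different components.
C—D (6): add — endpoints in different components.
B—H (7): add — endpoints in different components.
E—G (8): add — endpoints in different components.
D—G (9): add — endpoints in different components.
MST edge set: {B—F, G—H, A—C, C—D, B—H, E—G, D—G}.
Of the listed edges, {G—H, D—G} are in the MST → 2.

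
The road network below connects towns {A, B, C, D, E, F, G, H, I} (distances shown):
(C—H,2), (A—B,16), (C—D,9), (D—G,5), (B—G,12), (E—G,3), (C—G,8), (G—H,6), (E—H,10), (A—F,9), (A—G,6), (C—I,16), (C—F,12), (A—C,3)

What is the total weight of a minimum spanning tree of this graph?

Prim, starting at F.
Step 1: frontier [A—F 9, C—F 12] → take A—F (9); add A.
Step 2: frontier [A—C 3, A—G 6, A—B 16, C—F 12] → take A—C (3); add C.
Step 3: frontier [A—G 6, A—B 16, C—H 2, C—G 8, C—D 9, C—I 16] → take C—H (2); add H.
Step 4: frontier [A—G 6, A—B 16, C—G 8, C—D 9, C—I 16, G—H 6, E—H 10] → take A—G (6); add G.
Step 5: frontier [A—B 16, C—D 9, C—I 16, E—G 3, D—G 5, B—G 12, E—H 10] → take E—G (3); add E.
Step 6: frontier [A—B 16, C—D 9, C—I 16, D—G 5, B—G 12] → take D—G (5); add D.
Step 7: frontier [A—B 16, C—I 16, B—G 12] → take B—G (12); add B.
Step 8: frontier [C—I 16] → take C—I (16); add I.
MST edges: A—F, A—C, C—H, A—G, E—G, D—G, B—G, C—I; total weight 9+3+2+6+3+5+12+16 = 56.

56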